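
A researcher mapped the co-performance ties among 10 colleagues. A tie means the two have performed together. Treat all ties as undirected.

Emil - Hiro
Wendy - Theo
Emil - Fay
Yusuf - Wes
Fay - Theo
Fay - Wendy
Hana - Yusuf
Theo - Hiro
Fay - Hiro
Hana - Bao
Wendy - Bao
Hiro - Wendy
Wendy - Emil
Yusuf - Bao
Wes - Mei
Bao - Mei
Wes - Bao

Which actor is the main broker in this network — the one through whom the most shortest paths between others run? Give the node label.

Bao

Unnormalized betweenness of each node: Bao:22, Emil:0, Fay:1/3, Hana:0, Hiro:1/3, Mei:0, Theo:0, Wendy:61/3, Wes:1/2, Yusuf:1/2.
Bao has the largest value, 22, making it the main broker — the node through which the most shortest paths run.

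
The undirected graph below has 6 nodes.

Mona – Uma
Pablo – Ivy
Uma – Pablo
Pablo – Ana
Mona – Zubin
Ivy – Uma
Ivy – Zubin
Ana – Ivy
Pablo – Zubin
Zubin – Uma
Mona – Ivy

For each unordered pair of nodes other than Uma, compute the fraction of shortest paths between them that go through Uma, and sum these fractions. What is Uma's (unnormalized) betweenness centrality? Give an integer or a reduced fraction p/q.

1/3

Pairs whose geodesics pass through Uma — Pablo–Mona: 1/3.
All other pairs contribute 0.
Summing the contributions gives betweenness(Uma) = 1/3.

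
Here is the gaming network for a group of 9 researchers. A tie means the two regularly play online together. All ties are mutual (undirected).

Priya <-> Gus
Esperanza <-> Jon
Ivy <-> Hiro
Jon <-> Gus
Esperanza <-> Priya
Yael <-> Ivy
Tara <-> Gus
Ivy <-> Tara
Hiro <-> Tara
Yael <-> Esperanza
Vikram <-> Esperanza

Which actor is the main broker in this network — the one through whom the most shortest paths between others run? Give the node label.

Unnormalized betweenness of each node: Esperanza:67/6, Gus:41/6, Hiro:0, Ivy:5, Jon:2, Priya:2, Tara:16/3, Vikram:0, Yael:17/3.
Esperanza has the largest value, 67/6, making it the main broker — the node through which the most shortest paths run.

Esperanza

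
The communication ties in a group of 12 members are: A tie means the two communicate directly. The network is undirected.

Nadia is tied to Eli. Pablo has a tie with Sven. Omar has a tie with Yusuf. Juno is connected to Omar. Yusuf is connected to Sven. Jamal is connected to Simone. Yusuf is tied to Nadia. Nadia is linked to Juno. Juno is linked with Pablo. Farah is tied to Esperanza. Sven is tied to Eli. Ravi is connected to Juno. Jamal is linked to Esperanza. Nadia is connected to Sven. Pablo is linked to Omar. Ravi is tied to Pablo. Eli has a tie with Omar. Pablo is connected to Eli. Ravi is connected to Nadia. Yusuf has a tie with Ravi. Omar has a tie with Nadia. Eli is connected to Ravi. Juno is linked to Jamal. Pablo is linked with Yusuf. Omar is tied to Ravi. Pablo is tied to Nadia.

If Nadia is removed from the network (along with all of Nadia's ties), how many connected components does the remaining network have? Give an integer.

1

Nadia's neighbors (Eli, Juno, Omar, Pablo, Ravi, Sven, and Yusuf) remain reachable from one another through other ties, so the rest of the network stays in one piece.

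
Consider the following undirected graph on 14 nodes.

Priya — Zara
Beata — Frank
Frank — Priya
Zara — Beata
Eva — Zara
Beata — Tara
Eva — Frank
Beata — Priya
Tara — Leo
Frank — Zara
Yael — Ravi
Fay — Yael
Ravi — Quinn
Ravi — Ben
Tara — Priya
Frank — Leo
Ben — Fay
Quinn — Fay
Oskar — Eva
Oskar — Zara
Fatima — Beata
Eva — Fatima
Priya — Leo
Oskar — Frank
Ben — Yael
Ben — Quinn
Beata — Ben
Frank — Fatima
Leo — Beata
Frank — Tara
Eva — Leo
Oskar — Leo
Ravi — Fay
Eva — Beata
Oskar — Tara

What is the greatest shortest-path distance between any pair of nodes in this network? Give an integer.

Eccentricity of each node (its greatest distance to any other): Beata:2, Ben:3, Eva:3, Fatima:3, Fay:4, Frank:3, Leo:3, Oskar:4, Priya:3, Quinn:4, Ravi:4, Tara:3, Yael:4, Zara:3.
The maximum eccentricity is 4, realized for instance by the pair Ravi–Oskar via Ravi – Ben – Beata – Eva – Oskar. So the diameter is 4.

4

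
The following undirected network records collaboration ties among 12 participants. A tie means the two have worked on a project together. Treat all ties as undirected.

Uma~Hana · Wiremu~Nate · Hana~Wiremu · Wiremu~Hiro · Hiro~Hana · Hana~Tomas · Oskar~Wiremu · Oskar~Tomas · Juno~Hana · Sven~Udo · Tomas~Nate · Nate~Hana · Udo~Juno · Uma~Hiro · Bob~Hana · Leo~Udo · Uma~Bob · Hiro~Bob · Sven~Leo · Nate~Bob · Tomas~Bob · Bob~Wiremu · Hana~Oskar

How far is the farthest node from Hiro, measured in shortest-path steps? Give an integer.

Distances from Hiro: Bob:1, Hana:1, Juno:2, Leo:4, Nate:2, Oskar:2, Sven:4, Tomas:2, Udo:3, Uma:1, Wiremu:1.
The largest is 4 (to Sven and Leo), so the eccentricity of Hiro is 4.

4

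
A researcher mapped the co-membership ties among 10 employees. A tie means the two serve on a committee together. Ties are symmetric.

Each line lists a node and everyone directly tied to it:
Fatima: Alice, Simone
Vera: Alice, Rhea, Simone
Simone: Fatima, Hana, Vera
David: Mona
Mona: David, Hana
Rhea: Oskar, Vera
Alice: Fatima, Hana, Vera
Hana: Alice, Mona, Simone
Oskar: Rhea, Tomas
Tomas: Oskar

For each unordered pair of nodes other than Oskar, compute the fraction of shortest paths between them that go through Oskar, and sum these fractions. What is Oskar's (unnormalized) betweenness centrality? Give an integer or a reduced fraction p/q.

8

Pairs whose geodesics pass through Oskar — David–Tomas: 2/2; Alice–Tomas: 1; Fatima–Tomas: 2/2; Mona–Tomas: 2/2; Vera–Tomas: 1; Rhea–Tomas: 1; Simone–Tomas: 1; Hana–Tomas: 2/2.
All other pairs contribute 0.
Summing the contributions gives betweenness(Oskar) = 8.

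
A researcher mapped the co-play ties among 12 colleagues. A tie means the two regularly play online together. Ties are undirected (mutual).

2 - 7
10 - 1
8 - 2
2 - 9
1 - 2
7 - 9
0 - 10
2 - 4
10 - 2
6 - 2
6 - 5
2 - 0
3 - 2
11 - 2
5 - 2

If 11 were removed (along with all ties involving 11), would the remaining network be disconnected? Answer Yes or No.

Even without 11, every remaining node can still reach every other (the residual graph is connected), so 11 is not a cut vertex.

No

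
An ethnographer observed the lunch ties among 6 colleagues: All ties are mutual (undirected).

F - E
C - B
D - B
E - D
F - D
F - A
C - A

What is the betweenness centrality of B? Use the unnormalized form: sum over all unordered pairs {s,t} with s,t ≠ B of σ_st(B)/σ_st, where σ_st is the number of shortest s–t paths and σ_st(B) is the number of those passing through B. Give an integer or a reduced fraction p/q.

Pairs whose geodesics pass through B — E–C: 1/2; C–D: 1.
All other pairs contribute 0.
Summing the contributions gives betweenness(B) = 3/2.

3/2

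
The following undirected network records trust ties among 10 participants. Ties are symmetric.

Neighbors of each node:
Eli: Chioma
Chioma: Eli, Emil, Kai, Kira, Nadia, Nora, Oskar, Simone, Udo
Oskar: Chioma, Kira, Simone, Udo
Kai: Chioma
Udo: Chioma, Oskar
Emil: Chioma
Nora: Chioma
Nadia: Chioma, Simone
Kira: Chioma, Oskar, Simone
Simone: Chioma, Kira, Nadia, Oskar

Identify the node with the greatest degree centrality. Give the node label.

Degrees — Chioma:9, Eli:1, Emil:1, Kai:1, Kira:3, Nadia:2, Nora:1, Oskar:4, Simone:4, Udo:2.
The maximum is 9, attained only by Chioma.

Chioma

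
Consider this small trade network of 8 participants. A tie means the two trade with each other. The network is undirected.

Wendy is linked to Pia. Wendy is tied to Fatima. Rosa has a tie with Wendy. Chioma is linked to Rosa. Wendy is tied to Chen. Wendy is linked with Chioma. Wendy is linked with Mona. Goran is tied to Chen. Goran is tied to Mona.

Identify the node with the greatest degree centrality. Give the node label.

Degrees — Chen:2, Chioma:2, Fatima:1, Goran:2, Mona:2, Pia:1, Rosa:2, Wendy:6.
The maximum is 6, attained only by Wendy.

Wendy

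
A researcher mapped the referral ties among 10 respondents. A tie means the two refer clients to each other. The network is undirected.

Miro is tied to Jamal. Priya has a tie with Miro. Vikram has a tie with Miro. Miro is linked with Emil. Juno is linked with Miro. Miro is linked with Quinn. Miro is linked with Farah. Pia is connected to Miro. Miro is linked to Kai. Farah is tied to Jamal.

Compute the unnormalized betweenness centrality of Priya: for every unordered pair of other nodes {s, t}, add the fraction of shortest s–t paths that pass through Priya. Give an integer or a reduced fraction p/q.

No shortest path between any pair of other nodes passes through Priya.
Summing the contributions gives betweenness(Priya) = 0.

0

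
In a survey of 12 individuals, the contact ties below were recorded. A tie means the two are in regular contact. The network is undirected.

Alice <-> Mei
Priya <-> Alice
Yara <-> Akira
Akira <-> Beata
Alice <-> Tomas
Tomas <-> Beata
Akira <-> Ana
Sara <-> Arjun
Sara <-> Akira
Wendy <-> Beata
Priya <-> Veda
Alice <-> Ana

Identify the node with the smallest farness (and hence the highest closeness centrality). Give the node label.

Akira

Farness (sum of distances to all others) for each node — Akira:22, Alice:23, Ana:23, Arjun:40, Beata:24, Mei:33, Priya:31, Sara:30, Tomas:25, Veda:41, Wendy:34, Yara:32.
The smallest farness is 22, for Akira, so Akira has the highest closeness.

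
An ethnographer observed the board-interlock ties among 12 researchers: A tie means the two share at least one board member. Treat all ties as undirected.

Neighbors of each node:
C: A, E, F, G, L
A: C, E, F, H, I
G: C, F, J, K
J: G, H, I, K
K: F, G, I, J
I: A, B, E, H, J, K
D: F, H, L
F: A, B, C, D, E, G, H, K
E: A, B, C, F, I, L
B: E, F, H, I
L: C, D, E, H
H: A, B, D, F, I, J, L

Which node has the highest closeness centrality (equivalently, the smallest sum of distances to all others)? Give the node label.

Farness (sum of distances to all others) for each node — A:17, B:18, C:17, D:19, E:16, F:14, G:18, H:15, I:16, J:18, K:19, L:19.
The smallest farness is 14, for F, so F has the highest closeness.

F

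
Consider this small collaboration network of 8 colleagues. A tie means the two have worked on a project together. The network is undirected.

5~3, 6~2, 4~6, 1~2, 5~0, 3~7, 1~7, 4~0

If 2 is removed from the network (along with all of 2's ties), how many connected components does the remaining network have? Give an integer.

1

2's neighbors (1 and 6) remain reachable from one another through other ties, so the rest of the network stays in one piece.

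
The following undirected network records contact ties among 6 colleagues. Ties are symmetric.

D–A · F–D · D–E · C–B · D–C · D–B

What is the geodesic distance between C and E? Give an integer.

2

One shortest route is C – D – E, which uses 2 edges, and C and E are not directly tied, so nothing shorter exists. So d(C,E) = 2.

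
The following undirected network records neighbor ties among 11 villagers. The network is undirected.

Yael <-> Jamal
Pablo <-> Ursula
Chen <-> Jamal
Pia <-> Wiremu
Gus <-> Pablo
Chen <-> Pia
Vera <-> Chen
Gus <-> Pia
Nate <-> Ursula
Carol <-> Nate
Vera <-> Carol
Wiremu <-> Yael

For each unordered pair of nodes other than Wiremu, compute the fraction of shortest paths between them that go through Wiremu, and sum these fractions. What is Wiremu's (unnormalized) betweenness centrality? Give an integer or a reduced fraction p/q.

4

Pairs whose geodesics pass through Wiremu — Pablo–Yael: 1; Ursula–Yael: 1; Yael–Pia: 1; Yael–Gus: 1.
All other pairs contribute 0.
Summing the contributions gives betweenness(Wiremu) = 4.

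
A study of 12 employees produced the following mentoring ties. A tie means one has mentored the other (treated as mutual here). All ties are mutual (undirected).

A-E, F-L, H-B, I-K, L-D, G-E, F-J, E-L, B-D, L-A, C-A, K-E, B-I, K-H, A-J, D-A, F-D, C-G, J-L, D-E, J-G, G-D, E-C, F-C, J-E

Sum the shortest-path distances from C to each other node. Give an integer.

21

Distances from C: A:1, B:3, D:2, E:1, F:1, G:1, H:3, I:3, J:2, K:2, L:2.
Sum = 1 + 3 + 2 + 1 + 1 + 1 + 3 + 3 + 2 + 2 + 2 = 21.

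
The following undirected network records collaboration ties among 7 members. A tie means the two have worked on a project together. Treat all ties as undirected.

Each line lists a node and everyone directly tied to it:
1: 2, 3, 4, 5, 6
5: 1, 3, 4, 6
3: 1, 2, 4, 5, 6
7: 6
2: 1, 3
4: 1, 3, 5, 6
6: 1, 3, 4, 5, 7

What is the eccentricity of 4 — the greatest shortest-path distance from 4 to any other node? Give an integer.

2

Distances from 4: 1:1, 2:2, 3:1, 5:1, 6:1, 7:2.
The largest is 2 (to 7 and 2), so the eccentricity of 4 is 2.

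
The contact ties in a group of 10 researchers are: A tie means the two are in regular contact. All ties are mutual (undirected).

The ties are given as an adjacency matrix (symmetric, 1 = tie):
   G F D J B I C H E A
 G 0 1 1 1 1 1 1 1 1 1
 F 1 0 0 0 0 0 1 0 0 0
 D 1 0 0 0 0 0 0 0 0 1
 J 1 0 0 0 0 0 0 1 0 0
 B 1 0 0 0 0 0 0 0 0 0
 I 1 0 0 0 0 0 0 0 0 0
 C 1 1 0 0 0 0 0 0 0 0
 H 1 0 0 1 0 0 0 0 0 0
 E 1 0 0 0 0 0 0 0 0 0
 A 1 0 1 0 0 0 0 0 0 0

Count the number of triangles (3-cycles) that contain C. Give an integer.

1

C's neighbors: F and G.
Neighbor pairs that are themselves tied: C–F–G. Each forms one triangle with C, for 1 in total.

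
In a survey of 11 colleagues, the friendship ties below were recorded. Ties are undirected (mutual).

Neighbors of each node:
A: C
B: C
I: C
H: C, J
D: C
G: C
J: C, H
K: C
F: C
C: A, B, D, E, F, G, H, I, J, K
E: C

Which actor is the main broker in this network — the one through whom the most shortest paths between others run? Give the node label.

C

Unnormalized betweenness of each node: A:0, B:0, C:44, D:0, E:0, F:0, G:0, H:0, I:0, J:0, K:0.
C has the largest value, 44, making it the main broker — the node through which the most shortest paths run.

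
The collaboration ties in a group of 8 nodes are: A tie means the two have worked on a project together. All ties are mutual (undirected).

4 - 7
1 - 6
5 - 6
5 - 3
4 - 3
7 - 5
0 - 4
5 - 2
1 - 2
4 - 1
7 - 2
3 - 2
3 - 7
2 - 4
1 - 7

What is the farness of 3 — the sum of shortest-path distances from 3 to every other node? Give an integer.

10

Distances from 3: 0:2, 1:2, 2:1, 4:1, 5:1, 6:2, 7:1.
Sum = 2 + 2 + 1 + 1 + 1 + 2 + 1 = 10.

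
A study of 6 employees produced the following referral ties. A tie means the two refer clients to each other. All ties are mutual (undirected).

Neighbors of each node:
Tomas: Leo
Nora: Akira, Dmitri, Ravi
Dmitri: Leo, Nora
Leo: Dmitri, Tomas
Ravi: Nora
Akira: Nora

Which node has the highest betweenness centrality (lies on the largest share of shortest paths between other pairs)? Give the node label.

Nora

Unnormalized betweenness of each node: Akira:0, Dmitri:6, Leo:4, Nora:7, Ravi:0, Tomas:0.
Nora has the largest value, 7, making it the main broker — the node through which the most shortest paths run.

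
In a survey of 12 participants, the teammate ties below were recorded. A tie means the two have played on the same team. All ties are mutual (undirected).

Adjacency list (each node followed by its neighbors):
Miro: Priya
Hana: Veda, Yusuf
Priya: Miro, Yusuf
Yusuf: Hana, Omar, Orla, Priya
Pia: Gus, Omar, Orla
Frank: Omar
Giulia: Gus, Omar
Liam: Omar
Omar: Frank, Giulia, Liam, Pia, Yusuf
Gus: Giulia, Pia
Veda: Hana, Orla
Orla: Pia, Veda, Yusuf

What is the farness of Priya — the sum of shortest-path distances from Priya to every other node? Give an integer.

27

Distances from Priya: Frank:3, Giulia:3, Gus:4, Hana:2, Liam:3, Miro:1, Omar:2, Orla:2, Pia:3, Veda:3, Yusuf:1.
Sum = 3 + 3 + 4 + 2 + 3 + 1 + 2 + 2 + 3 + 3 + 1 = 27.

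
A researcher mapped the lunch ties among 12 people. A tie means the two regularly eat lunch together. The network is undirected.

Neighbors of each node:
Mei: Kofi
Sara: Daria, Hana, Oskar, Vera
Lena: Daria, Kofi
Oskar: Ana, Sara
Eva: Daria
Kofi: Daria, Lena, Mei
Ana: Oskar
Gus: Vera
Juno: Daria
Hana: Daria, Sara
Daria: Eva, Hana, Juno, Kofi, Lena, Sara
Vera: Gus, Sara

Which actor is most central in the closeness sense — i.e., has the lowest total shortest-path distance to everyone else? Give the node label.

Daria

Farness (sum of distances to all others) for each node — Ana:37, Daria:18, Eva:28, Gus:37, Hana:23, Juno:28, Kofi:25, Lena:26, Mei:35, Oskar:27, Sara:19, Vera:27.
The smallest farness is 18, for Daria, so Daria has the highest closeness.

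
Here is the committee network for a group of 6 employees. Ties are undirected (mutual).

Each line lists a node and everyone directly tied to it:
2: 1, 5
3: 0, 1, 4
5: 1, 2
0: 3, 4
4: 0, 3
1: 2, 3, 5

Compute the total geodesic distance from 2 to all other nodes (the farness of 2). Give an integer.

10

Distances from 2: 0:3, 1:1, 3:2, 4:3, 5:1.
Sum = 3 + 1 + 2 + 3 + 1 = 10.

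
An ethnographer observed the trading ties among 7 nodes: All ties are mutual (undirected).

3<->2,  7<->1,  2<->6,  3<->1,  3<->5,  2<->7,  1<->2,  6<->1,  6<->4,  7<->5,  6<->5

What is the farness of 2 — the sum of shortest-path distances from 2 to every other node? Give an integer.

8

Distances from 2: 1:1, 3:1, 4:2, 5:2, 6:1, 7:1.
Sum = 1 + 1 + 2 + 2 + 1 + 1 = 8.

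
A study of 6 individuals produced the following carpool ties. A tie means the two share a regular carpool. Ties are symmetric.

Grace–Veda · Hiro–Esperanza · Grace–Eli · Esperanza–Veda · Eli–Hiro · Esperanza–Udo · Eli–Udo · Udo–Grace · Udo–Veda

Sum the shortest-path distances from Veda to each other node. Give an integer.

Distances from Veda: Eli:2, Esperanza:1, Grace:1, Hiro:2, Udo:1.
Sum = 2 + 1 + 1 + 2 + 1 = 7.

7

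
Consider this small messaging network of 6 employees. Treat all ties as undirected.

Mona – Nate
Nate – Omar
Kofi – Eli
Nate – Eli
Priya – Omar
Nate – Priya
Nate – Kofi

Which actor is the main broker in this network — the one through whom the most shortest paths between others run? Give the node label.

Unnormalized betweenness of each node: Eli:0, Kofi:0, Mona:0, Nate:8, Omar:0, Priya:0.
Nate has the largest value, 8, making it the main broker — the node through which the most shortest paths run.

Nate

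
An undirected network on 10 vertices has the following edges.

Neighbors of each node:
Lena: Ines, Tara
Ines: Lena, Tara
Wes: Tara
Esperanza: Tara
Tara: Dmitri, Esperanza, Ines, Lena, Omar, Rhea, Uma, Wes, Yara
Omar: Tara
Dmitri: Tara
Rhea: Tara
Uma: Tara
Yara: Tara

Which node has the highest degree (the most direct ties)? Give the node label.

Tara

Degrees — Dmitri:1, Esperanza:1, Ines:2, Lena:2, Omar:1, Rhea:1, Tara:9, Uma:1, Wes:1, Yara:1.
The maximum is 9, attained only by Tara.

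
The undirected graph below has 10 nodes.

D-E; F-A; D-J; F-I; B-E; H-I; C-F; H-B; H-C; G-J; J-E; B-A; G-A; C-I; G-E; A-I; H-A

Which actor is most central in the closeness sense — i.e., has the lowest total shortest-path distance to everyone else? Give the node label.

Farness (sum of distances to all others) for each node — A:14, B:15, C:21, D:24, E:17, F:19, G:16, H:16, I:18, J:20.
The smallest farness is 14, for A, so A has the highest closeness.

A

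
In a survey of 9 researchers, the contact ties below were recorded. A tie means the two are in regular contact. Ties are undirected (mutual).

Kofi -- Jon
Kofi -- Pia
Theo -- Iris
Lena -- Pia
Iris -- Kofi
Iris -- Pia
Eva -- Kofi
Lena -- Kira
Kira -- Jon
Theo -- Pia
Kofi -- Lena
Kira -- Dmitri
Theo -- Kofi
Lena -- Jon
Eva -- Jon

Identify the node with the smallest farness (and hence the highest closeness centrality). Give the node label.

Farness (sum of distances to all others) for each node — Dmitri:22, Eva:15, Iris:16, Jon:12, Kira:15, Kofi:11, Lena:12, Pia:13, Theo:16.
The smallest farness is 11, for Kofi, so Kofi has the highest closeness.

Kofi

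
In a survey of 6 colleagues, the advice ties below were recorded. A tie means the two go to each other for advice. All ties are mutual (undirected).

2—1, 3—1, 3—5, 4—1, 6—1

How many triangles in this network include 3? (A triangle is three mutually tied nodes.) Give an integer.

0

3's neighbors are 1 and 5, but none of them are tied to each other, so no triangle contains 3.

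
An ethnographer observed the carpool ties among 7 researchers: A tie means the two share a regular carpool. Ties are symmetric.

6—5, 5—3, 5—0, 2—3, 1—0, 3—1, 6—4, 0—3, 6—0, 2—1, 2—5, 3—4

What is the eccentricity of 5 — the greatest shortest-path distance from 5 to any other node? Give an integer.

2

Distances from 5: 0:1, 1:2, 2:1, 3:1, 4:2, 6:1.
The largest is 2 (to 1 and 4), so the eccentricity of 5 is 2.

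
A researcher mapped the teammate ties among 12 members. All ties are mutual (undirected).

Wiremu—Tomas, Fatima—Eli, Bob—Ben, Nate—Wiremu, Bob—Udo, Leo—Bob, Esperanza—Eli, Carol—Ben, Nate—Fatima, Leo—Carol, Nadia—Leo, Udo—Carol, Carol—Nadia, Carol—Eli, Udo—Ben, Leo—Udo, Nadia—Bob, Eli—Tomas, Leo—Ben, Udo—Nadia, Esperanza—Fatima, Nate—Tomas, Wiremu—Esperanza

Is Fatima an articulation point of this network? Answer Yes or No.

Even without Fatima, every remaining node can still reach every other (the residual graph is connected), so Fatima is not a cut vertex.

No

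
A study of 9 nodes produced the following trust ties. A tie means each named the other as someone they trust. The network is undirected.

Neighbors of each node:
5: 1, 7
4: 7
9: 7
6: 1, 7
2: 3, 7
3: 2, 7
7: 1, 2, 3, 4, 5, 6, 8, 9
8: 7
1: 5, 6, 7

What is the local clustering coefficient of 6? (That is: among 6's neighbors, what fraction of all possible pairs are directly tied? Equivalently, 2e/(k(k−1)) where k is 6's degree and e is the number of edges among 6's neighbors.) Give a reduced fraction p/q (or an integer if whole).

1

6's neighbors: 1 and 7 (k = 2).
Possible neighbor pairs: C(2,2) = 1. Edges among them: 1–7 → e = 1.
Clustering(6) = 1/1.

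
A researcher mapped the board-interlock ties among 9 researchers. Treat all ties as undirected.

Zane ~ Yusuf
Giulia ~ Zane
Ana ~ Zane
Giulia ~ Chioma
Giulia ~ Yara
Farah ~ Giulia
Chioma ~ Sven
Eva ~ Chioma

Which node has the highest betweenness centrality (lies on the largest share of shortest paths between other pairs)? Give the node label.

Giulia

Unnormalized betweenness of each node: Ana:0, Chioma:13, Eva:0, Farah:0, Giulia:22, Sven:0, Yara:0, Yusuf:0, Zane:13.
Giulia has the largest value, 22, making it the main broker — the node through which the most shortest paths run.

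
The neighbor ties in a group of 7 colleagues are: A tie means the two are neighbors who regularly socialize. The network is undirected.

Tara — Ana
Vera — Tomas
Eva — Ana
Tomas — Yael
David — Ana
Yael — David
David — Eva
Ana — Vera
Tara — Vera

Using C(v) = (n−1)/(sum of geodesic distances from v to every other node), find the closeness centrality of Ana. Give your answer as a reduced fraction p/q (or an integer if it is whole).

3/4

Distances from Ana: David:1, Eva:1, Tara:1, Tomas:2, Vera:1, Yael:2. Sum = 8.
n = 7, so closeness = 6/8 = 3/4.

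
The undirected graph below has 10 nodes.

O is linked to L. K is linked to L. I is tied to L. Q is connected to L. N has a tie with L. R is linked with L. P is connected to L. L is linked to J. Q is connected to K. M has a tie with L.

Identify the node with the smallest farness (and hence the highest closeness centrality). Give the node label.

Farness (sum of distances to all others) for each node — I:17, J:17, K:16, L:9, M:17, N:17, O:17, P:17, Q:16, R:17.
The smallest farness is 9, for L, so L has the highest closeness.

L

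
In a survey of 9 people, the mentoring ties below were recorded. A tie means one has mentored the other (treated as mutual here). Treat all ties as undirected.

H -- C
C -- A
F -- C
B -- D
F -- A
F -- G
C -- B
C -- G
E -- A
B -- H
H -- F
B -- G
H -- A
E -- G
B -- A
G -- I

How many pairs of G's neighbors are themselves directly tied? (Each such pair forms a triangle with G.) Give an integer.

2

G's neighbors: B, C, E, F, and I.
Neighbor pairs that are themselves tied: G–B–C; G–C–F. Each forms one triangle with G, for 2 in total.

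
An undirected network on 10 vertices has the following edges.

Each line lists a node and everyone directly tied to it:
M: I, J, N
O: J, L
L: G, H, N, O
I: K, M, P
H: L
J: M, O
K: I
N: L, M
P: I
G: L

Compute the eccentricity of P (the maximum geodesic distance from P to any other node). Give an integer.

Distances from P: G:5, H:5, I:1, J:3, K:2, L:4, M:2, N:3, O:4.
The largest is 5 (to H and G), so the eccentricity of P is 5.

5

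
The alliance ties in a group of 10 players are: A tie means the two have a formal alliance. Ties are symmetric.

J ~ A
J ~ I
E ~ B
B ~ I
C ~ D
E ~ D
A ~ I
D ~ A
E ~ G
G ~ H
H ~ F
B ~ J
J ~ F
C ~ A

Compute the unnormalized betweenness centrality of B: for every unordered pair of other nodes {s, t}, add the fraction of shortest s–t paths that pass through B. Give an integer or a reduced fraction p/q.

4

Pairs whose geodesics pass through B — I–G: 1; I–E: 1; J–G: 1/2; J–E: 1; F–E: 1/2.
All other pairs contribute 0.
Summing the contributions gives betweenness(B) = 4.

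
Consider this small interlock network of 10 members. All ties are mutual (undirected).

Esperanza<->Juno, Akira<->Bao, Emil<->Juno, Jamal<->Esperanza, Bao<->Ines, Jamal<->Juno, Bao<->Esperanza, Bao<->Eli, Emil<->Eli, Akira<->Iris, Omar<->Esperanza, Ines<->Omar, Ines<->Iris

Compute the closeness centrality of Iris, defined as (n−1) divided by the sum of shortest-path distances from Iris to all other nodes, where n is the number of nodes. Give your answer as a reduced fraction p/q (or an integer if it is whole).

3/8

Distances from Iris: Akira:1, Bao:2, Eli:3, Emil:4, Esperanza:3, Ines:1, Jamal:4, Juno:4, Omar:2. Sum = 24.
n = 10, so closeness = 9/24 = 3/8.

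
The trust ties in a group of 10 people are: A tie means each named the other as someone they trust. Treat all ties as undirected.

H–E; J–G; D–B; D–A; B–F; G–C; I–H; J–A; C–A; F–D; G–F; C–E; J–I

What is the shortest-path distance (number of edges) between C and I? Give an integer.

One shortest route is C – E – H – I, which uses 3 edges, and at distance 2 from C we only reach {D, F, H, J}, which does not include I. So d(C,I) = 3.

3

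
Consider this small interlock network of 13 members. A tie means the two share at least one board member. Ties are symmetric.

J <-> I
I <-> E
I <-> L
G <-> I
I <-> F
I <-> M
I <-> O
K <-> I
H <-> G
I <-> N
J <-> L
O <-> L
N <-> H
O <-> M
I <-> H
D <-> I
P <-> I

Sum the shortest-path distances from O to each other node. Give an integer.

21

Distances from O: D:2, E:2, F:2, G:2, H:2, I:1, J:2, K:2, L:1, M:1, N:2, P:2.
Sum = 2 + 2 + 2 + 2 + 2 + 1 + 2 + 2 + 1 + 1 + 2 + 2 = 21.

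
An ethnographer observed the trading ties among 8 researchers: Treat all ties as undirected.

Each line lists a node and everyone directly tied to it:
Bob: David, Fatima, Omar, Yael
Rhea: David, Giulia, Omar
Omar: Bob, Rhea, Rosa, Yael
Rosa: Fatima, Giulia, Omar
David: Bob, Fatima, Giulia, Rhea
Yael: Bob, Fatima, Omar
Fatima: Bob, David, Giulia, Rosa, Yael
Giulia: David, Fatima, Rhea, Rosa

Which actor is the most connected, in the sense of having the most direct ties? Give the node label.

Fatima

Degrees — Bob:4, David:4, Fatima:5, Giulia:4, Omar:4, Rhea:3, Rosa:3, Yael:3.
The maximum is 5, attained only by Fatima.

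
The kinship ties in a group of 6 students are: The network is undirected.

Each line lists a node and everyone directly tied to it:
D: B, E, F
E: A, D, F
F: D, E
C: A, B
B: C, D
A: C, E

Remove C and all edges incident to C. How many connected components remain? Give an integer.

C's neighbors (A and B) remain reachable from one another through other ties, so the rest of the network stays in one piece.

1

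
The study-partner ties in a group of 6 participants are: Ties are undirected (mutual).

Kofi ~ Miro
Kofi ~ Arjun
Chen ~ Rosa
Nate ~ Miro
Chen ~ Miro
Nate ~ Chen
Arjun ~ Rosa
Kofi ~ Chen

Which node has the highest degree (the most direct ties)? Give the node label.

Degrees — Arjun:2, Chen:4, Kofi:3, Miro:3, Nate:2, Rosa:2.
The maximum is 4, attained only by Chen.

Chen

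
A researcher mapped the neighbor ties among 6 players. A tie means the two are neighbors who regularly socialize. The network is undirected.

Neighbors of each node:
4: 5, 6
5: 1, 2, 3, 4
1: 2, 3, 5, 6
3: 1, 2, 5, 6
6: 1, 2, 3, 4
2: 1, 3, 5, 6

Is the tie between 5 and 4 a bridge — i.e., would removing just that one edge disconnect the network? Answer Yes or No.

No

Even without that edge, 5 still reaches 4 via 5 – 1 – 6 – 4, so the network stays connected. Not a bridge.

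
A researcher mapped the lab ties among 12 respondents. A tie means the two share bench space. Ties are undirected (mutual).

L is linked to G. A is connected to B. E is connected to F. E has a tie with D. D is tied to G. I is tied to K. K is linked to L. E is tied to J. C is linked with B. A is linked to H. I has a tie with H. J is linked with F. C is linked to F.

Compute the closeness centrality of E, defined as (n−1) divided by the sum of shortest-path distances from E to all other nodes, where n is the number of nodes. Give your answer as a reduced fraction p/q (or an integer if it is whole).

Distances from E: A:4, B:3, C:2, D:1, F:1, G:2, H:5, I:5, J:1, K:4, L:3. Sum = 31.
n = 12, so closeness = 11/31.

11/31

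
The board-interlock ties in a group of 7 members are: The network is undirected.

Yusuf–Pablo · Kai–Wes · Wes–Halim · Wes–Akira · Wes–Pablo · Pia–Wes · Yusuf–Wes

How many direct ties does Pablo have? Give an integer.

2

Pablo is directly tied to Wes and Yusuf. That is 2 neighbors, so the degree of Pablo is 2.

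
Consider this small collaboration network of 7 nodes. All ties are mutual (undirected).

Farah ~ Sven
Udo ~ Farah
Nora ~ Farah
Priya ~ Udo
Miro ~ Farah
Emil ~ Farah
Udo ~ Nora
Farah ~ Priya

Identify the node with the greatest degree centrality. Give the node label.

Degrees — Emil:1, Farah:6, Miro:1, Nora:2, Priya:2, Sven:1, Udo:3.
The maximum is 6, attained only by Farah.

Farah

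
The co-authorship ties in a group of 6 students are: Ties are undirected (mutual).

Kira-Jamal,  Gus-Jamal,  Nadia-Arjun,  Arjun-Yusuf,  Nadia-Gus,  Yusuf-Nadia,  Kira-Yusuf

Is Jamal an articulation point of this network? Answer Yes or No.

No

Even without Jamal, every remaining node can still reach every other (the residual graph is connected), so Jamal is not a cut vertex.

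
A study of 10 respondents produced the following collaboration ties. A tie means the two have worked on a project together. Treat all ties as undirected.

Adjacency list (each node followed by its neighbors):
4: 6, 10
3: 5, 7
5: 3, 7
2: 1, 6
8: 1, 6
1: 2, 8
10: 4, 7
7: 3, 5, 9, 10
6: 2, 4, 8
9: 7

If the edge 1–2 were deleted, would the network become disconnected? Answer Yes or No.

Even without that edge, 1 still reaches 2 via 1 – 8 – 6 – 2, so the network stays connected. Not a bridge.

No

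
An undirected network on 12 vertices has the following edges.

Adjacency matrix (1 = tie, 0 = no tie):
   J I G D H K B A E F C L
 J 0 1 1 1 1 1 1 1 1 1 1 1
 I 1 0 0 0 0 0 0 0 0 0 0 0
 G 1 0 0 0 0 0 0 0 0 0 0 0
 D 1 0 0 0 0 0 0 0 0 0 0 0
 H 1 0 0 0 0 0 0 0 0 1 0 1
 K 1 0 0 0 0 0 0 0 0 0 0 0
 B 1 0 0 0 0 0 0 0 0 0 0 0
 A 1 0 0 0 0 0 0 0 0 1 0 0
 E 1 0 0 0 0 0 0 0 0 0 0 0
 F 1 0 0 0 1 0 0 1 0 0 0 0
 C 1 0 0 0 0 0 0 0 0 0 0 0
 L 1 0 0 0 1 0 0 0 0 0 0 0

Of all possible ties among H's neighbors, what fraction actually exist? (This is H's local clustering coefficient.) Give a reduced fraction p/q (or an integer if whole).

2/3

H's neighbors: F, J, and L (k = 3).
Possible neighbor pairs: C(3,2) = 3. Edges among them: F–J, J–L → e = 2.
Clustering(H) = 2/3.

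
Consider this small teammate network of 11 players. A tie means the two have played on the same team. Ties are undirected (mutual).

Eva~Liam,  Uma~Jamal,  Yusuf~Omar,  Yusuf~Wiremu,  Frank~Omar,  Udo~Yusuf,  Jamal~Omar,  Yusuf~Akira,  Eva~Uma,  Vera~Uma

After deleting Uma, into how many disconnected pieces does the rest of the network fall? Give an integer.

3

Without Uma, the remaining ties split the others into: {Vera}; {Akira, Frank, Jamal, Omar, Udo, Wiremu, Yusuf}; {Eva, Liam}.
That's 3 separate components.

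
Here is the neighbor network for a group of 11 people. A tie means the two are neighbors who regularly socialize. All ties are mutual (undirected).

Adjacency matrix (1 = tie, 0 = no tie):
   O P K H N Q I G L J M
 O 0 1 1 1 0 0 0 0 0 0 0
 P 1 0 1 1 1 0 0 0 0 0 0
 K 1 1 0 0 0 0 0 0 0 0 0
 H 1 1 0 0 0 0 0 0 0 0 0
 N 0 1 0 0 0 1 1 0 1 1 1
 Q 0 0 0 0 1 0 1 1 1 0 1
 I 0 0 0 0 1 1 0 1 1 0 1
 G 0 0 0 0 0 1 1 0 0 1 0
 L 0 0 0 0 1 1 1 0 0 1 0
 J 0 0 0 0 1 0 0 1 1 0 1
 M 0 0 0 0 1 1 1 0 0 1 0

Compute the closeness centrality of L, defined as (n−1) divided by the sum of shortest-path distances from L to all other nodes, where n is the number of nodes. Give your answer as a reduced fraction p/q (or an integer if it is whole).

Distances from L: G:2, H:3, I:1, J:1, K:3, M:2, N:1, O:3, P:2, Q:1. Sum = 19.
n = 11, so closeness = 10/19.

10/19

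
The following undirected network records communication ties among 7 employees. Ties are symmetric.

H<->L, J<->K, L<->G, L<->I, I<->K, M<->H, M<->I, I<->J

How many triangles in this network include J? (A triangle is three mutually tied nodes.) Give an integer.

J's neighbors: I and K.
Neighbor pairs that are themselves tied: J–I–K. Each forms one triangle with J, for 1 in total.

1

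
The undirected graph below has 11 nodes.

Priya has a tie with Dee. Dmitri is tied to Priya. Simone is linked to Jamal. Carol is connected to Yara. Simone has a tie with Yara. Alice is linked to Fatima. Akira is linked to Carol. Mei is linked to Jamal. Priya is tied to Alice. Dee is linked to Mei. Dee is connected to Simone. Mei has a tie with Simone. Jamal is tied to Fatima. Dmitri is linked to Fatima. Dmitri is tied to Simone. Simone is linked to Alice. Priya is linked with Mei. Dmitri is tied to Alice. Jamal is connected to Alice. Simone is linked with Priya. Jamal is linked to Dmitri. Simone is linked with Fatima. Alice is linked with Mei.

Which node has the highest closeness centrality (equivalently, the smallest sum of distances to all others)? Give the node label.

Simone

Farness (sum of distances to all others) for each node — Akira:34, Alice:17, Carol:25, Dee:20, Dmitri:18, Fatima:19, Jamal:18, Mei:18, Priya:18, Simone:13, Yara:18.
The smallest farness is 13, for Simone, so Simone has the highest closeness.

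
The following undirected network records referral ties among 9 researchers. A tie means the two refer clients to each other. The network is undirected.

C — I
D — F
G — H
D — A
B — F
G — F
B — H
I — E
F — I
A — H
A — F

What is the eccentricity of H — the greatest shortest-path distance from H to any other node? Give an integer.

4

Distances from H: A:1, B:1, C:4, D:2, E:4, F:2, G:1, I:3.
The largest is 4 (to C and E), so the eccentricity of H is 4.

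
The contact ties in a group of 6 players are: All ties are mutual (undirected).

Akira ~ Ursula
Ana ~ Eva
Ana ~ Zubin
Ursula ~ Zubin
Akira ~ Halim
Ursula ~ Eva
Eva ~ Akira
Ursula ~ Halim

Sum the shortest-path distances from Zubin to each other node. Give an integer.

8

Distances from Zubin: Akira:2, Ana:1, Eva:2, Halim:2, Ursula:1.
Sum = 2 + 1 + 2 + 2 + 1 = 8.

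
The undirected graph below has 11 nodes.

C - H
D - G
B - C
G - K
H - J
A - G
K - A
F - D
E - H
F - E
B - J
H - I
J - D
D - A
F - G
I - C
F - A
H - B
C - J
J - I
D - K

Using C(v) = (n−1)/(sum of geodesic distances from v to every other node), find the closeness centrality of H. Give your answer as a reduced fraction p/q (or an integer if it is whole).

Distances from H: A:3, B:1, C:1, D:2, E:1, F:2, G:3, I:1, J:1, K:3. Sum = 18.
n = 11, so closeness = 10/18 = 5/9.

5/9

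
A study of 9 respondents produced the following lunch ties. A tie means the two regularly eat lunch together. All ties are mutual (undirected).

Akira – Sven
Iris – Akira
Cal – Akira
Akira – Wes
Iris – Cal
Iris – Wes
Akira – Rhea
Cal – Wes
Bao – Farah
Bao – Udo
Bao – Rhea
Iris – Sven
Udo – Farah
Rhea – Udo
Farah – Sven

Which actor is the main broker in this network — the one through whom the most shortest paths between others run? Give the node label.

Akira

Unnormalized betweenness of each node: Akira:11, Bao:1/2, Cal:0, Farah:3, Iris:2, Rhea:7, Sven:5, Udo:1/2, Wes:0.
Akira has the largest value, 11, making it the main broker — the node through which the most shortest paths run.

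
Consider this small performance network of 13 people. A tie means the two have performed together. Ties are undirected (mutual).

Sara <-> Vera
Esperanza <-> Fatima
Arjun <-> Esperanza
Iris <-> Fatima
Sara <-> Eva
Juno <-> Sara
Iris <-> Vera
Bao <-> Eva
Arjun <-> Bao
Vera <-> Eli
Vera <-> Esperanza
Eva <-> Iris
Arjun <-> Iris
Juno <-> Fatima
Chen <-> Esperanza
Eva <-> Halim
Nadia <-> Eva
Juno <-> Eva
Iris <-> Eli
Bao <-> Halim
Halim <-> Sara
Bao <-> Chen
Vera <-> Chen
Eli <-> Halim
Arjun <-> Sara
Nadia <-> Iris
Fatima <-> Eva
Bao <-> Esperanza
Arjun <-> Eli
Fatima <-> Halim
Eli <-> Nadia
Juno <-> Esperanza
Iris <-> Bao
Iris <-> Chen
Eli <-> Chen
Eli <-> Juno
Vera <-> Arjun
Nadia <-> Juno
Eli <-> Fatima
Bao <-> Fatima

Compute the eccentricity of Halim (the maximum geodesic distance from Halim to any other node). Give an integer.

2

Distances from Halim: Arjun:2, Bao:1, Chen:2, Eli:1, Esperanza:2, Eva:1, Fatima:1, Iris:2, Juno:2, Nadia:2, Sara:1, Vera:2.
The largest is 2 (to Juno, Esperanza, Iris, Vera, Arjun, Chen, and Nadia), so the eccentricity of Halim is 2.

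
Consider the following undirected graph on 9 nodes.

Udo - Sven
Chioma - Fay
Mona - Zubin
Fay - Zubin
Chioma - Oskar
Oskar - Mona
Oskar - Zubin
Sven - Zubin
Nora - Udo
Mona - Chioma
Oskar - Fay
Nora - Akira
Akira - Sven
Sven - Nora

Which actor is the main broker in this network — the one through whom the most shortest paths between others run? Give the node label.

Unnormalized betweenness of each node: Akira:0, Chioma:1/3, Fay:5/3, Mona:5/3, Nora:1/2, Oskar:2, Sven:31/2, Udo:0, Zubin:49/3.
Zubin has the largest value, 49/3, making it the main broker — the node through which the most shortest paths run.

Zubin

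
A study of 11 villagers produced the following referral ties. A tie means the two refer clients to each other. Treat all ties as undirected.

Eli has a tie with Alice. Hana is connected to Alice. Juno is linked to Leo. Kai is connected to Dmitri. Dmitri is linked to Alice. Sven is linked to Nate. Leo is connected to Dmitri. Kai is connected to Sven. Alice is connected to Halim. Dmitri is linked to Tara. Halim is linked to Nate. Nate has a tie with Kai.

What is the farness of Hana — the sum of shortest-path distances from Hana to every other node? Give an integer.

27

Distances from Hana: Alice:1, Dmitri:2, Eli:2, Halim:2, Juno:4, Kai:3, Leo:3, Nate:3, Sven:4, Tara:3.
Sum = 1 + 2 + 2 + 2 + 4 + 3 + 3 + 3 + 4 + 3 = 27.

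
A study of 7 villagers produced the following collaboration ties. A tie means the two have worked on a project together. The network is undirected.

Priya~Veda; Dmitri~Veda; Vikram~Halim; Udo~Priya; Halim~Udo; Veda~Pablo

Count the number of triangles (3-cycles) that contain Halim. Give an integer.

0

Halim's neighbors are Udo and Vikram, but none of them are tied to each other, so no triangle contains Halim.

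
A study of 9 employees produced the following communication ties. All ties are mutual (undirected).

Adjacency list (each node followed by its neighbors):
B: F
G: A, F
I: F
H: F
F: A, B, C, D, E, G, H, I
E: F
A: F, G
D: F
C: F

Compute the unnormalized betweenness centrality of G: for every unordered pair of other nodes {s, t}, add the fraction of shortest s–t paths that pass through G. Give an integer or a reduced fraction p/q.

No shortest path between any pair of other nodes passes through G.
Summing the contributions gives betweenness(G) = 0.

0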